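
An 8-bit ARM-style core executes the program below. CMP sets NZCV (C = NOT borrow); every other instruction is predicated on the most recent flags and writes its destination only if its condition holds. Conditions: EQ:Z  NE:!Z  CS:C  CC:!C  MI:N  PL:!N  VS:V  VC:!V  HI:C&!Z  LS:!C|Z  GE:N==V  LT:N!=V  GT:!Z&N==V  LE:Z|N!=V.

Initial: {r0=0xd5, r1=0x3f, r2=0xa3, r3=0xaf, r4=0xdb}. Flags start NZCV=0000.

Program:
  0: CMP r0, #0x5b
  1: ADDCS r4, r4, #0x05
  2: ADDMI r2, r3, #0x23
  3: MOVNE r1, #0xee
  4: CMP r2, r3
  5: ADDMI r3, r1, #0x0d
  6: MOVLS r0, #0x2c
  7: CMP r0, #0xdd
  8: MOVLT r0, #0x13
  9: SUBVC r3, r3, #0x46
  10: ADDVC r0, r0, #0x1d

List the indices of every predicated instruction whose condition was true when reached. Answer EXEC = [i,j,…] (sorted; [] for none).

EXEC = [1,3,5,6,9,10]

0: ✓ CMP  NZCV=0011
1: ✓ ADDCS  r4←0xe0
2: · ADDMI
3: ✓ MOVNE  r1←0xee
4: ✓ CMP  NZCV=1000
5: ✓ ADDMI  r3←0xfb
6: ✓ MOVLS  r0←0x2c
7: ✓ CMP  NZCV=0000
8: · MOVLT
9: ✓ SUBVC  r3←0xb5
10: ✓ ADDVC  r0←0x49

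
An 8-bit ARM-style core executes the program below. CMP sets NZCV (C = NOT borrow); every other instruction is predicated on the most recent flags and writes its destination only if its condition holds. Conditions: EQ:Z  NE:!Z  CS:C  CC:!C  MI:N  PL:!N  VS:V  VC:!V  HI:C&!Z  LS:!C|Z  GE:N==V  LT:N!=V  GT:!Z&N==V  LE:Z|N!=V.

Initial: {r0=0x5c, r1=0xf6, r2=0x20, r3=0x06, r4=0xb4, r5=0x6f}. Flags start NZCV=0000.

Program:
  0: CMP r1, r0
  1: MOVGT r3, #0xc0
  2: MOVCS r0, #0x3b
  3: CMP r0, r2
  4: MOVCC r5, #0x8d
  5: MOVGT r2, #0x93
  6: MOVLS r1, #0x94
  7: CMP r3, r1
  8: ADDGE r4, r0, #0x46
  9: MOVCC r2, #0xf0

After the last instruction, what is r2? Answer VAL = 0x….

VAL = 0xf0

[0] flags=1010 → (cmp)
[1] flags=1010 GT?F → skip
[2] flags=1010 CS?T → r0=0x3b
[3] flags=0010 → (cmp)
[4] flags=0010 CC?F → skip
[5] flags=0010 GT?T → r2=0x93
[6] flags=0010 LS?F → skip
[7] flags=0000 → (cmp)
[8] flags=0000 GE?T → r4=0x81
[9] flags=0000 CC?T → r2=0xf0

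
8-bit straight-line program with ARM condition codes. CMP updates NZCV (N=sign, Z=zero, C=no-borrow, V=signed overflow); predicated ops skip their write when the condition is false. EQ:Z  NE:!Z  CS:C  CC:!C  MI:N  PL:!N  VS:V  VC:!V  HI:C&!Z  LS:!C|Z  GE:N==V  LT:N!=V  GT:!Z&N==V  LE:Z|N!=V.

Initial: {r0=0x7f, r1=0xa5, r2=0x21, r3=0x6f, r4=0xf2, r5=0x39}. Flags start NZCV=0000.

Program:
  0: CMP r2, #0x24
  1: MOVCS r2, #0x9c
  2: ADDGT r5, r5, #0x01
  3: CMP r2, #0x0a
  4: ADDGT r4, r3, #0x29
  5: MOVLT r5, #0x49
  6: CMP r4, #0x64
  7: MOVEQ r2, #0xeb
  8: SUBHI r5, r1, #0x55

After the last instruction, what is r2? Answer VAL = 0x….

VAL = 0x21

0: ✓ CMP  NZCV=1000
1: · MOVCS
2: · ADDGT
3: ✓ CMP  NZCV=0010
4: ✓ ADDGT  r4←0x98
5: · MOVLT
6: ✓ CMP  NZCV=0011
7: · MOVEQ
8: ✓ SUBHI  r5←0x50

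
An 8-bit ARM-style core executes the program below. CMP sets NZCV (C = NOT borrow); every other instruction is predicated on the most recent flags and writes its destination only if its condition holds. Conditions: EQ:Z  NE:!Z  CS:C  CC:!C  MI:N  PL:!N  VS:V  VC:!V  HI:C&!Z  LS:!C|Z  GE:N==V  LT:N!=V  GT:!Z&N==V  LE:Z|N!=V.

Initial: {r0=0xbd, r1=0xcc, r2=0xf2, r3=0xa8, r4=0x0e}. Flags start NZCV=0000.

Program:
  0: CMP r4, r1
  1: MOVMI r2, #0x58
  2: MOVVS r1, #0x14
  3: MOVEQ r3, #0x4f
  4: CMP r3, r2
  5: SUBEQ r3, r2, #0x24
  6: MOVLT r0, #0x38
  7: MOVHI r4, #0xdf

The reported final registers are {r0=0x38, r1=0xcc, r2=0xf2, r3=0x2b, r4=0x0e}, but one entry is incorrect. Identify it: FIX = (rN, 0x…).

FIX = (r3, 0xa8)

0: ✓ CMP  NZCV=0000
1: · MOVMI
2: · MOVVS
3: · MOVEQ
4: ✓ CMP  NZCV=1000
5: · SUBEQ
6: ✓ MOVLT  r0←0x38
7: · MOVHI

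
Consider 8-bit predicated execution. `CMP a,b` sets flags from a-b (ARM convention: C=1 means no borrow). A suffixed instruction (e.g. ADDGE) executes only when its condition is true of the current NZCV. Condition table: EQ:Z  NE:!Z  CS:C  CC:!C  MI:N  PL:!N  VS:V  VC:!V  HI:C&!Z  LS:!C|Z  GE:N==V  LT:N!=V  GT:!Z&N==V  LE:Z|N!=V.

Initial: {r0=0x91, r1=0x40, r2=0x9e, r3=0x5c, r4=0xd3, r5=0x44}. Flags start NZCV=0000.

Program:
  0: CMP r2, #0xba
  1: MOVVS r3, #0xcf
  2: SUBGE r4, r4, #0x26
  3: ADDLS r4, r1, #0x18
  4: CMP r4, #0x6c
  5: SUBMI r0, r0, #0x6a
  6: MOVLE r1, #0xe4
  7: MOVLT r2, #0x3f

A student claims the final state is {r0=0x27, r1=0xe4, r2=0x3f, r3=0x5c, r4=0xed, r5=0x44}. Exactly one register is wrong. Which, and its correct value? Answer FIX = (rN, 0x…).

FIX = (r4, 0x58)

0: ✓ CMP  NZCV=1000
1: · MOVVS
2: · SUBGE
3: ✓ ADDLS  r4←0x58
4: ✓ CMP  NZCV=1000
5: ✓ SUBMI  r0←0x27
6: ✓ MOVLE  r1←0xe4
7: ✓ MOVLT  r2←0x3f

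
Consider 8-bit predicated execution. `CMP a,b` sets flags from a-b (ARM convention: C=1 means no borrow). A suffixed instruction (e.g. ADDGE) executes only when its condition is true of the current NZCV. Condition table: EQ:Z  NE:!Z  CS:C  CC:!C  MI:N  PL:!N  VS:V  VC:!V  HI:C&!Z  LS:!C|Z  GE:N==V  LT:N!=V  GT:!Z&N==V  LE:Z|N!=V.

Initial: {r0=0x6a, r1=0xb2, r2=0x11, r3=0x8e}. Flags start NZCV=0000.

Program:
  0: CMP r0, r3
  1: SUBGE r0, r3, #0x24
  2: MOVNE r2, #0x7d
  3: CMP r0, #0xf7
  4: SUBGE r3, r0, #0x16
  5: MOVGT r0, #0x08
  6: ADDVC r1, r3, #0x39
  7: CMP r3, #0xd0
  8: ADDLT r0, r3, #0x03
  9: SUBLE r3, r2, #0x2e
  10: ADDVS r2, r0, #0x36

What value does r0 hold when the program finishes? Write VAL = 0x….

0: ✓ CMP  NZCV=1001
1: ✓ SUBGE  r0←0x6a
2: ✓ MOVNE  r2←0x7d
3: ✓ CMP  NZCV=0000
4: ✓ SUBGE  r3←0x54
5: ✓ MOVGT  r0←0x08
6: ✓ ADDVC  r1←0x8d
7: ✓ CMP  NZCV=1001
8: · ADDLT
9: · SUBLE
10: ✓ ADDVS  r2←0x3e

VAL = 0x08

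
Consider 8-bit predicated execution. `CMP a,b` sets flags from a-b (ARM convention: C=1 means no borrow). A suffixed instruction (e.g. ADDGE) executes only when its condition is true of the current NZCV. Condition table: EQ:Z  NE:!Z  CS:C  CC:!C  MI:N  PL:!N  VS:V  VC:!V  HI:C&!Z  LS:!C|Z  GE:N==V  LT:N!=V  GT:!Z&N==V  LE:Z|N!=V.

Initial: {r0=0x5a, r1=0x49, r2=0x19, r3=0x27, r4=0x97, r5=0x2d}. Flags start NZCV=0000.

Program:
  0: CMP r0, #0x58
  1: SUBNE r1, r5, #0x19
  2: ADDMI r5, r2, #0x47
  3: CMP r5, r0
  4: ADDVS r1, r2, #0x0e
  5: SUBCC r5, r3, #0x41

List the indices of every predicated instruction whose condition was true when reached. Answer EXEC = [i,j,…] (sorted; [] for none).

[0] flags=0010 → (cmp)
[1] flags=0010 NE?T → r1=0x14
[2] flags=0010 MI?F → skip
[3] flags=1000 → (cmp)
[4] flags=1000 VS?F → skip
[5] flags=1000 CC?T → r5=0xe6

EXEC = [1,5]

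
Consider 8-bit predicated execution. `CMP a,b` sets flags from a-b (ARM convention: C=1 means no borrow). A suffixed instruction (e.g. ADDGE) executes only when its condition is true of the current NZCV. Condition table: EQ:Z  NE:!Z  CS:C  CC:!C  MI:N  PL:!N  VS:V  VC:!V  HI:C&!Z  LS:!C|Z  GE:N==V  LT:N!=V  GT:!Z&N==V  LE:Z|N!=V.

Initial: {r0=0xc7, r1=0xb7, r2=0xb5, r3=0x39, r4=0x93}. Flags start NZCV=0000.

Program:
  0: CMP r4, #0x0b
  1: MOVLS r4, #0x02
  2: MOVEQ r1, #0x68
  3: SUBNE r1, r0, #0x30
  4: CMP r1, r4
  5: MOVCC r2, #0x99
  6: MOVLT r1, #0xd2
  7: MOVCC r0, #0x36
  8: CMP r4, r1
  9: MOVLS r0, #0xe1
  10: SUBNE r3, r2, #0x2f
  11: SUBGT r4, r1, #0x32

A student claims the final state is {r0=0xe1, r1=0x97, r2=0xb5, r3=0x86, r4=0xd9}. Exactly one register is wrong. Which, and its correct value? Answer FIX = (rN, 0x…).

FIX = (r4, 0x93)

[0] flags=1010 → (cmp)
[1] flags=1010 LS?F → skip
[2] flags=1010 EQ?F → skip
[3] flags=1010 NE?T → r1=0x97
[4] flags=0010 → (cmp)
[5] flags=0010 CC?F → skip
[6] flags=0010 LT?F → skip
[7] flags=0010 CC?F → skip
[8] flags=1000 → (cmp)
[9] flags=1000 LS?T → r0=0xe1
[10] flags=1000 NE?T → r3=0x86
[11] flags=1000 GT?F → skip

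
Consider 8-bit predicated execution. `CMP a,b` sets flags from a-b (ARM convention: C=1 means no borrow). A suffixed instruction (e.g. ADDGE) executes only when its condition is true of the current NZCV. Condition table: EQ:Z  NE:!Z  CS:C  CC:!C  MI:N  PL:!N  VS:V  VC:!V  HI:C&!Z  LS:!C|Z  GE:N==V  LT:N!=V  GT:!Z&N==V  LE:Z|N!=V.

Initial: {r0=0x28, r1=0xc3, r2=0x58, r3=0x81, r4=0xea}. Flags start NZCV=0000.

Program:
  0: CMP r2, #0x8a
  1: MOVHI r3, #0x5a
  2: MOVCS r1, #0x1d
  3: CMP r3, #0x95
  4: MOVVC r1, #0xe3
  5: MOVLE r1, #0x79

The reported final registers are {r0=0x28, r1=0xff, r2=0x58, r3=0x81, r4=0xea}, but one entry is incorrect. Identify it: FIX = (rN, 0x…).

0: ✓ CMP  NZCV=1001
1: · MOVHI
2: · MOVCS
3: ✓ CMP  NZCV=1000
4: ✓ MOVVC  r1←0xe3
5: ✓ MOVLE  r1←0x79

FIX = (r1, 0x79)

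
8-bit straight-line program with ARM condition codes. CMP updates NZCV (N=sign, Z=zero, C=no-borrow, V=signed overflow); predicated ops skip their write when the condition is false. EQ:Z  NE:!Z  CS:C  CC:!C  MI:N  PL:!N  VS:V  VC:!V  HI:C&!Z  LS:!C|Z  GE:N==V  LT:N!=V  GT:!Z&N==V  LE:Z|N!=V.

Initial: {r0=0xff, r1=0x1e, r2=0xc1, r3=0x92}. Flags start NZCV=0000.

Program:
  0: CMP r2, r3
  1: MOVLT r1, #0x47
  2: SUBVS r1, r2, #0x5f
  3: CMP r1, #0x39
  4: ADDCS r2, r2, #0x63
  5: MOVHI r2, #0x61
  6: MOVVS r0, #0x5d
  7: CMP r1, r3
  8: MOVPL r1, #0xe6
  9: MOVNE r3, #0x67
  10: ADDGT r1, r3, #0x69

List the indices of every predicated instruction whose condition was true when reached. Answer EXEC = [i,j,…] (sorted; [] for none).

[0] flags=0010 → (cmp)
[1] flags=0010 LT?F → skip
[2] flags=0010 VS?F → skip
[3] flags=1000 → (cmp)
[4] flags=1000 CS?F → skip
[5] flags=1000 HI?F → skip
[6] flags=1000 VS?F → skip
[7] flags=1001 → (cmp)
[8] flags=1001 PL?F → skip
[9] flags=1001 NE?T → r3=0x67
[10] flags=1001 GT?T → r1=0xd0

EXEC = [9,10]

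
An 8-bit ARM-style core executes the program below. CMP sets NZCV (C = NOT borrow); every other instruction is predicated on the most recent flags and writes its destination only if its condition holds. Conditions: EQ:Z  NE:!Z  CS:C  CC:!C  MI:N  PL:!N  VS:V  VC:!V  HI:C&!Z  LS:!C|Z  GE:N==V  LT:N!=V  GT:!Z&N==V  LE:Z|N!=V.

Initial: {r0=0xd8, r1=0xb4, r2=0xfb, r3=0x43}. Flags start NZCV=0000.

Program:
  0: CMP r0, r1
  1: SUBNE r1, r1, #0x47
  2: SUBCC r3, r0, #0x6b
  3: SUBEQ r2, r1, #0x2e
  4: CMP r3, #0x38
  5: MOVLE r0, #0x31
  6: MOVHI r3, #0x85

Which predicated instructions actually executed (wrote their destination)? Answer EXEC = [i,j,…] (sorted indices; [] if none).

0: ✓ CMP  NZCV=0010
1: ✓ SUBNE  r1←0x6d
2: · SUBCC
3: · SUBEQ
4: ✓ CMP  NZCV=0010
5: · MOVLE
6: ✓ MOVHI  r3←0x85

EXEC = [1,6]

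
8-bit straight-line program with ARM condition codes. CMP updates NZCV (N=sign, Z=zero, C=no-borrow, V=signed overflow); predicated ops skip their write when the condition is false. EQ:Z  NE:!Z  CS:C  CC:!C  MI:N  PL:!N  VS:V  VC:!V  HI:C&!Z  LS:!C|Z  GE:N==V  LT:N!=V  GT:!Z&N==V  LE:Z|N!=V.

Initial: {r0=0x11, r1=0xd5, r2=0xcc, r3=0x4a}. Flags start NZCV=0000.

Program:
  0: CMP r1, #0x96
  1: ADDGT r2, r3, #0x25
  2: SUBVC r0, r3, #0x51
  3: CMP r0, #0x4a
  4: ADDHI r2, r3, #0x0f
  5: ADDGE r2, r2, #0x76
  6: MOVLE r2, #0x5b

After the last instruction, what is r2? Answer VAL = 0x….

[0] flags=0010 → (cmp)
[1] flags=0010 GT?T → r2=0x6f
[2] flags=0010 VC?T → r0=0xf9
[3] flags=1010 → (cmp)
[4] flags=1010 HI?T → r2=0x59
[5] flags=1010 GE?F → skip
[6] flags=1010 LE?T → r2=0x5b

VAL = 0x5b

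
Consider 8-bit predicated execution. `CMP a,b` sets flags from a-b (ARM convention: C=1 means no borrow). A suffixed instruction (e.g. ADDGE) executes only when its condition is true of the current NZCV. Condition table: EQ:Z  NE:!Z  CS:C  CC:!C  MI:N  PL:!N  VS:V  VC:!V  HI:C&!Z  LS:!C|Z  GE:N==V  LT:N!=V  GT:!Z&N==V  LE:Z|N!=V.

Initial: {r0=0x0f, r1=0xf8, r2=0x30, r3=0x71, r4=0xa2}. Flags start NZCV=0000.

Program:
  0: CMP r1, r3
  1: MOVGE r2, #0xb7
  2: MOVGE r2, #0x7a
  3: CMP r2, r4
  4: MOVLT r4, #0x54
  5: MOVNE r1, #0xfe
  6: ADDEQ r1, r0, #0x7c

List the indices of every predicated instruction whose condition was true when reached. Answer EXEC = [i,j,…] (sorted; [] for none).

[0] flags=1010 → (cmp)
[1] flags=1010 GE?F → skip
[2] flags=1010 GE?F → skip
[3] flags=1001 → (cmp)
[4] flags=1001 LT?F → skip
[5] flags=1001 NE?T → r1=0xfe
[6] flags=1001 EQ?F → skip

EXEC = [5]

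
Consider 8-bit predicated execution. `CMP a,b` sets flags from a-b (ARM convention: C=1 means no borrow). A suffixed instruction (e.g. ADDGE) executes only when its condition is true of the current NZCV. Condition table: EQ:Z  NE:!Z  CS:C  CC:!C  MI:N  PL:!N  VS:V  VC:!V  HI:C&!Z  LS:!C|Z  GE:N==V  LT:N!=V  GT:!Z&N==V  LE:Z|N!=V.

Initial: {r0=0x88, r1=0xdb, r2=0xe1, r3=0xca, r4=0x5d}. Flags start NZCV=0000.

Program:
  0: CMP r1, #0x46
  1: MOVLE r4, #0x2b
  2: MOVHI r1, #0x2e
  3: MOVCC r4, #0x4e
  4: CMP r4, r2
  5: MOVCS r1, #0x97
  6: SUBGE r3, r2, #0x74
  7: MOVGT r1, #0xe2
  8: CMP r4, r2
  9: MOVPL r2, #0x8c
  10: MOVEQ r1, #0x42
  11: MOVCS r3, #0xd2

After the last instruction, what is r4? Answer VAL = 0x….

[0] flags=1010 → (cmp)
[1] flags=1010 LE?T → r4=0x2b
[2] flags=1010 HI?T → r1=0x2e
[3] flags=1010 CC?F → skip
[4] flags=0000 → (cmp)
[5] flags=0000 CS?F → skip
[6] flags=0000 GE?T → r3=0x6d
[7] flags=0000 GT?T → r1=0xe2
[8] flags=0000 → (cmp)
[9] flags=0000 PL?T → r2=0x8c
[10] flags=0000 EQ?F → skip
[11] flags=0000 CS?F → skip

VAL = 0x2b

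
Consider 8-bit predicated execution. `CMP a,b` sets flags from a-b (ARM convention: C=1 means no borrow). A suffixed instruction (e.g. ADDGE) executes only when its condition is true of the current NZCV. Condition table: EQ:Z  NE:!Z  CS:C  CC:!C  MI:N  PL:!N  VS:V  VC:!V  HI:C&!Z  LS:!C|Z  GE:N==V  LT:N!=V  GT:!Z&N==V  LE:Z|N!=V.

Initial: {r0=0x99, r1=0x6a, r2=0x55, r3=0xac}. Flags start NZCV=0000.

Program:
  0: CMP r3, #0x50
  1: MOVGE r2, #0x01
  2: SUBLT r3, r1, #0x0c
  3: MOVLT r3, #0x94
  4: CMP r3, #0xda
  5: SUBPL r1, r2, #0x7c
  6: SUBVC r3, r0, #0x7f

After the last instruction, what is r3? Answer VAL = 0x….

0: ✓ CMP  NZCV=0011
1: · MOVGE
2: ✓ SUBLT  r3←0x5e
3: ✓ MOVLT  r3←0x94
4: ✓ CMP  NZCV=1000
5: · SUBPL
6: ✓ SUBVC  r3←0x1a

VAL = 0x1a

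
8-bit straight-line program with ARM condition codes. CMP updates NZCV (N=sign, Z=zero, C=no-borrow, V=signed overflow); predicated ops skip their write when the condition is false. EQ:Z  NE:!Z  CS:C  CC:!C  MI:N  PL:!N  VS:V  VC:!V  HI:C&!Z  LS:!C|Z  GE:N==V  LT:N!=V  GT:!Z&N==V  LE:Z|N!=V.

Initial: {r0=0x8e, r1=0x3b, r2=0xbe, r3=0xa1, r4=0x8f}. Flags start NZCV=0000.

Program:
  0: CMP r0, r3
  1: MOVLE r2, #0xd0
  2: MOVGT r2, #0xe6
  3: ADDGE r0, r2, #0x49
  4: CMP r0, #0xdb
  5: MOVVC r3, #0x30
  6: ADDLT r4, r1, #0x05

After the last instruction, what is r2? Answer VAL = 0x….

VAL = 0xd0

0: ✓ CMP  NZCV=1000
1: ✓ MOVLE  r2←0xd0
2: · MOVGT
3: · ADDGE
4: ✓ CMP  NZCV=1000
5: ✓ MOVVC  r3←0x30
6: ✓ ADDLT  r4←0x40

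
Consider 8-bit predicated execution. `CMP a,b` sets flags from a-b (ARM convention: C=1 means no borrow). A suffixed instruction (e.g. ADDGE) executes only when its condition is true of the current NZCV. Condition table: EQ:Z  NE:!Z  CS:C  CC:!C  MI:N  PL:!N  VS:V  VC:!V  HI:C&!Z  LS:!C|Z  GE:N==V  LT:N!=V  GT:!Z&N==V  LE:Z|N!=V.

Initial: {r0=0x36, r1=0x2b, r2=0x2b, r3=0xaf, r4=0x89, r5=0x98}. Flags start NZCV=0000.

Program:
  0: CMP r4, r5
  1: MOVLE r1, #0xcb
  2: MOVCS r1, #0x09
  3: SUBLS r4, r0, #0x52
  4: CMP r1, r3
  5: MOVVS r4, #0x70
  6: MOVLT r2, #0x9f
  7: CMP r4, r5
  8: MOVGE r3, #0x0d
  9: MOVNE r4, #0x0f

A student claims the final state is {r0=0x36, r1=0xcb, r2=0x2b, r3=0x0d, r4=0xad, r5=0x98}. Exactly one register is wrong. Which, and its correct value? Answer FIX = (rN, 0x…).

FIX = (r4, 0x0f)

0: ✓ CMP  NZCV=1000
1: ✓ MOVLE  r1←0xcb
2: · MOVCS
3: ✓ SUBLS  r4←0xe4
4: ✓ CMP  NZCV=0010
5: · MOVVS
6: · MOVLT
7: ✓ CMP  NZCV=0010
8: ✓ MOVGE  r3←0x0d
9: ✓ MOVNE  r4←0x0f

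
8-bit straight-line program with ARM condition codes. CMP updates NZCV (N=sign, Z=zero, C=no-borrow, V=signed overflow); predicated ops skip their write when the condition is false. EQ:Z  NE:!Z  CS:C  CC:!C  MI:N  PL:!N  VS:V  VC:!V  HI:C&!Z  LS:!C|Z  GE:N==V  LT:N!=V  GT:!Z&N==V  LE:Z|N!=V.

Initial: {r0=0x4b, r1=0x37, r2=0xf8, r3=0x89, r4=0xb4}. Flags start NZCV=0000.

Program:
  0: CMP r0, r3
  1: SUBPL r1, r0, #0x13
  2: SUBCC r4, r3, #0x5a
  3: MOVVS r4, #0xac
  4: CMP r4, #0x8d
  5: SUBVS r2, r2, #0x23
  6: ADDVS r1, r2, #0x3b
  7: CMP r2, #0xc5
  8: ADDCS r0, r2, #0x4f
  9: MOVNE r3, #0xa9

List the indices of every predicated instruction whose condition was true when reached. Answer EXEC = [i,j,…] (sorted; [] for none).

EXEC = [2,3,8,9]

0: ✓ CMP  NZCV=1001
1: · SUBPL
2: ✓ SUBCC  r4←0x2f
3: ✓ MOVVS  r4←0xac
4: ✓ CMP  NZCV=0010
5: · SUBVS
6: · ADDVS
7: ✓ CMP  NZCV=0010
8: ✓ ADDCS  r0←0x47
9: ✓ MOVNE  r3←0xa9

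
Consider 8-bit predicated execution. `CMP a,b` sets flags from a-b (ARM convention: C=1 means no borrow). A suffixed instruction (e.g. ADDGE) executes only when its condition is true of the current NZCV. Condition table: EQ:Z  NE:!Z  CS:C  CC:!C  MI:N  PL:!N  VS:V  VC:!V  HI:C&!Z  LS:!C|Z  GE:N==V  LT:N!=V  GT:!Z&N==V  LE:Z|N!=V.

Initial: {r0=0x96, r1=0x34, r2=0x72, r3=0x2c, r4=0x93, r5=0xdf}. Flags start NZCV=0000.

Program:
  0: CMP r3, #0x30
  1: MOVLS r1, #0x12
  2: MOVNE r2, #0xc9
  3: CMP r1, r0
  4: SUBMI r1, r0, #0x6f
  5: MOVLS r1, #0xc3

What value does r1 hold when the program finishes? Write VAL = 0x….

[0] flags=1000 → (cmp)
[1] flags=1000 LS?T → r1=0x12
[2] flags=1000 NE?T → r2=0xc9
[3] flags=0000 → (cmp)
[4] flags=0000 MI?F → skip
[5] flags=0000 LS?T → r1=0xc3

VAL = 0xc3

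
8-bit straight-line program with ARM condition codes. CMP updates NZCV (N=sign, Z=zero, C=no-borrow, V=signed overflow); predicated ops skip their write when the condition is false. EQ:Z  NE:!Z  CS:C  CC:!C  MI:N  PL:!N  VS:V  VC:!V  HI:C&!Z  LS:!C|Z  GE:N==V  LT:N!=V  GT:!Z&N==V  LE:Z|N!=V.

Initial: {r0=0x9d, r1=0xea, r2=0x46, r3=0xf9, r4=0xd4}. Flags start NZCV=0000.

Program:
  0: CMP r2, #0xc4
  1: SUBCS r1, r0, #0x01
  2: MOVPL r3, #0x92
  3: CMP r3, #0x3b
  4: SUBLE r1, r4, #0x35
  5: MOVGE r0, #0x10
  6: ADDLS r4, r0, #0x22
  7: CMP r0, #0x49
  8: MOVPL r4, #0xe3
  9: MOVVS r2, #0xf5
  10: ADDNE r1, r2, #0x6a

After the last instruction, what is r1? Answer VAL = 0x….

VAL = 0x5f

[0] flags=1001 → (cmp)
[1] flags=1001 CS?F → skip
[2] flags=1001 PL?F → skip
[3] flags=1010 → (cmp)
[4] flags=1010 LE?T → r1=0x9f
[5] flags=1010 GE?F → skip
[6] flags=1010 LS?F → skip
[7] flags=0011 → (cmp)
[8] flags=0011 PL?T → r4=0xe3
[9] flags=0011 VS?T → r2=0xf5
[10] flags=0011 NE?T → r1=0x5f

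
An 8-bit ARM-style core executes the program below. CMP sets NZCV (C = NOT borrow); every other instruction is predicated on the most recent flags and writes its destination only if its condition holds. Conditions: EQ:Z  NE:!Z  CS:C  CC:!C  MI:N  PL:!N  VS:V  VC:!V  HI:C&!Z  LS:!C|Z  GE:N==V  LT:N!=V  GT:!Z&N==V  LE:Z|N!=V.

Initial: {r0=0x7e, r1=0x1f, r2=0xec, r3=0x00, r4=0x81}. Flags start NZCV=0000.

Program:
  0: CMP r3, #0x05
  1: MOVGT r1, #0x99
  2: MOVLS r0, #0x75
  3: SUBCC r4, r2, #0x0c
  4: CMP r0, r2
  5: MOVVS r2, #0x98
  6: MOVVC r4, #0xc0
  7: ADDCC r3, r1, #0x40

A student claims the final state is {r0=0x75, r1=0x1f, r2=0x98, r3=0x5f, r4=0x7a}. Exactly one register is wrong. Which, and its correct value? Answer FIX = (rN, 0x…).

[0] flags=1000 → (cmp)
[1] flags=1000 GT?F → skip
[2] flags=1000 LS?T → r0=0x75
[3] flags=1000 CC?T → r4=0xe0
[4] flags=1001 → (cmp)
[5] flags=1001 VS?T → r2=0x98
[6] flags=1001 VC?F → skip
[7] flags=1001 CC?T → r3=0x5f

FIX = (r4, 0xe0)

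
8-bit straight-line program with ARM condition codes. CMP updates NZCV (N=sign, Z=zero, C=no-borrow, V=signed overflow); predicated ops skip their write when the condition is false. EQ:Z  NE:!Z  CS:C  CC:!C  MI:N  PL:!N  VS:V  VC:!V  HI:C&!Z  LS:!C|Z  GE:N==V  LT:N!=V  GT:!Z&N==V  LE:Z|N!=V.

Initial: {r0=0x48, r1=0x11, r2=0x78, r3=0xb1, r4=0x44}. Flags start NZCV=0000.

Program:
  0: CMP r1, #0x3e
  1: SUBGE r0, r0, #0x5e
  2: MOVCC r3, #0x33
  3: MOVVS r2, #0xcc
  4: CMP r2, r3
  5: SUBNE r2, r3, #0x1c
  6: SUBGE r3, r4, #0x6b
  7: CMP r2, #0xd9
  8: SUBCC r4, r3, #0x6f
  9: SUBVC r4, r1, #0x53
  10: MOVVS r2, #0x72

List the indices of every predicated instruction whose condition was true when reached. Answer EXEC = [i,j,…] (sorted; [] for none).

[0] flags=1000 → (cmp)
[1] flags=1000 GE?F → skip
[2] flags=1000 CC?T → r3=0x33
[3] flags=1000 VS?F → skip
[4] flags=0010 → (cmp)
[5] flags=0010 NE?T → r2=0x17
[6] flags=0010 GE?T → r3=0xd9
[7] flags=0000 → (cmp)
[8] flags=0000 CC?T → r4=0x6a
[9] flags=0000 VC?T → r4=0xbe
[10] flags=0000 VS?F → skip

EXEC = [2,5,6,8,9]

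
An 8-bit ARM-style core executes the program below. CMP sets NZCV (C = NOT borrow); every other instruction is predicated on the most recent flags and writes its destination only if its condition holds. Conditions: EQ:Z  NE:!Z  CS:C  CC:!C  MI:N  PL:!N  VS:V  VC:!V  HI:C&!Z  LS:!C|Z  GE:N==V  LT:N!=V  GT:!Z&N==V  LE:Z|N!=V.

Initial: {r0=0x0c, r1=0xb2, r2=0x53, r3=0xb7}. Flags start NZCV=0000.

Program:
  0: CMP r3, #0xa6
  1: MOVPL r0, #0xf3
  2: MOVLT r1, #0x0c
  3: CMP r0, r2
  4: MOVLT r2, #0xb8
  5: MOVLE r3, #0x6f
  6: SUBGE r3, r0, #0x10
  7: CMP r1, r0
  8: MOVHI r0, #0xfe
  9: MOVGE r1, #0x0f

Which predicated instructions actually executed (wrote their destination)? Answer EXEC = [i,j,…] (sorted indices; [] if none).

[0] flags=0010 → (cmp)
[1] flags=0010 PL?T → r0=0xf3
[2] flags=0010 LT?F → skip
[3] flags=1010 → (cmp)
[4] flags=1010 LT?T → r2=0xb8
[5] flags=1010 LE?T → r3=0x6f
[6] flags=1010 GE?F → skip
[7] flags=1000 → (cmp)
[8] flags=1000 HI?F → skip
[9] flags=1000 GE?F → skip

EXEC = [1,4,5]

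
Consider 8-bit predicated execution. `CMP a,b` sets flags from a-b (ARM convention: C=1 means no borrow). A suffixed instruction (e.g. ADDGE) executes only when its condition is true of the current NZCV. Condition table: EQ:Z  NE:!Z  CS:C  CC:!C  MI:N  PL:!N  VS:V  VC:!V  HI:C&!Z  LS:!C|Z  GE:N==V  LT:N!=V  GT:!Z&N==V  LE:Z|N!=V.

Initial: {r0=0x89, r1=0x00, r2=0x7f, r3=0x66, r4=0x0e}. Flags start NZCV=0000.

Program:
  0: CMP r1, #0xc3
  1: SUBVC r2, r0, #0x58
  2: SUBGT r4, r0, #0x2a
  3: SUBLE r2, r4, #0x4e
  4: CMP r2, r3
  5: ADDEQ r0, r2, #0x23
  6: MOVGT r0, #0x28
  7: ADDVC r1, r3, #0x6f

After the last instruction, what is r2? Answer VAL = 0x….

VAL = 0x31

[0] flags=0000 → (cmp)
[1] flags=0000 VC?T → r2=0x31
[2] flags=0000 GT?T → r4=0x5f
[3] flags=0000 LE?F → skip
[4] flags=1000 → (cmp)
[5] flags=1000 EQ?F → skip
[6] flags=1000 GT?F → skip
[7] flags=1000 VC?T → r1=0xd5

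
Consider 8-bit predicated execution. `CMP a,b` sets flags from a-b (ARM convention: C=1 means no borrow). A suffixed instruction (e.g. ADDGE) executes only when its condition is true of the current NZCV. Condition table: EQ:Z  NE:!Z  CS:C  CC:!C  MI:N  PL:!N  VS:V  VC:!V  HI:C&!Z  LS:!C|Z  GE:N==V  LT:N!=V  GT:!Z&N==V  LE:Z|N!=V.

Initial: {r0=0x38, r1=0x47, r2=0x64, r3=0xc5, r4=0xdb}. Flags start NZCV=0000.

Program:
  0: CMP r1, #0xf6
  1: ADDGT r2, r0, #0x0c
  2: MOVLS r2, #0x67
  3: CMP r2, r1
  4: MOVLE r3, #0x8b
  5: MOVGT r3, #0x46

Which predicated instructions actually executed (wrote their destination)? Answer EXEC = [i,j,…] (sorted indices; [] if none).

0: ✓ CMP  NZCV=0000
1: ✓ ADDGT  r2←0x44
2: ✓ MOVLS  r2←0x67
3: ✓ CMP  NZCV=0010
4: · MOVLE
5: ✓ MOVGT  r3←0x46

EXEC = [1,2,5]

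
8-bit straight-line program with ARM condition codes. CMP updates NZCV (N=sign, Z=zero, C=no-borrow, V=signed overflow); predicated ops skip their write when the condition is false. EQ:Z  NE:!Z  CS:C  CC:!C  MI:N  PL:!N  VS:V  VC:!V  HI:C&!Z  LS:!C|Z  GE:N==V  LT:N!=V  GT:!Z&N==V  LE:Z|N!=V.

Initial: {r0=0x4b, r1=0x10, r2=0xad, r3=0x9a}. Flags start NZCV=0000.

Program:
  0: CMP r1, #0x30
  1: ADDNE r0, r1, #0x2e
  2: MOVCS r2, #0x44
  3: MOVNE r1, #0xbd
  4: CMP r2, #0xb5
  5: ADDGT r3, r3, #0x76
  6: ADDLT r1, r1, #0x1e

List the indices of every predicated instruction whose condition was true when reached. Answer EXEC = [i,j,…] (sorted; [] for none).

EXEC = [1,3,6]

0: ✓ CMP  NZCV=1000
1: ✓ ADDNE  r0←0x3e
2: · MOVCS
3: ✓ MOVNE  r1←0xbd
4: ✓ CMP  NZCV=1000
5: · ADDGT
6: ✓ ADDLT  r1←0xdb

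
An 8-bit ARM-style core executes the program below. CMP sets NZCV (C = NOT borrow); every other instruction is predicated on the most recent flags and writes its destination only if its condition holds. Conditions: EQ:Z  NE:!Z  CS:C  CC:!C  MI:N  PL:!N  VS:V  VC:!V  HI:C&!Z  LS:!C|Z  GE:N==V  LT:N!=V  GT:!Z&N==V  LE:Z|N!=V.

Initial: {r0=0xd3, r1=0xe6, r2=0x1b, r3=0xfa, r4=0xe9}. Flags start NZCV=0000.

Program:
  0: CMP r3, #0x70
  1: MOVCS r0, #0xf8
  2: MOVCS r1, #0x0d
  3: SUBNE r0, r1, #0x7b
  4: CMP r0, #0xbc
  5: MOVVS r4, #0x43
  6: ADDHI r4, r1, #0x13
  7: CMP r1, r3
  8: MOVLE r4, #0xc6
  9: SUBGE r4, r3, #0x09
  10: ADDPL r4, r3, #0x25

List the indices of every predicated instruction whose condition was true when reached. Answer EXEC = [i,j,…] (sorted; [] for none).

0: ✓ CMP  NZCV=1010
1: ✓ MOVCS  r0←0xf8
2: ✓ MOVCS  r1←0x0d
3: ✓ SUBNE  r0←0x92
4: ✓ CMP  NZCV=1000
5: · MOVVS
6: · ADDHI
7: ✓ CMP  NZCV=0000
8: · MOVLE
9: ✓ SUBGE  r4←0xf1
10: ✓ ADDPL  r4←0x1f

EXEC = [1,2,3,9,10]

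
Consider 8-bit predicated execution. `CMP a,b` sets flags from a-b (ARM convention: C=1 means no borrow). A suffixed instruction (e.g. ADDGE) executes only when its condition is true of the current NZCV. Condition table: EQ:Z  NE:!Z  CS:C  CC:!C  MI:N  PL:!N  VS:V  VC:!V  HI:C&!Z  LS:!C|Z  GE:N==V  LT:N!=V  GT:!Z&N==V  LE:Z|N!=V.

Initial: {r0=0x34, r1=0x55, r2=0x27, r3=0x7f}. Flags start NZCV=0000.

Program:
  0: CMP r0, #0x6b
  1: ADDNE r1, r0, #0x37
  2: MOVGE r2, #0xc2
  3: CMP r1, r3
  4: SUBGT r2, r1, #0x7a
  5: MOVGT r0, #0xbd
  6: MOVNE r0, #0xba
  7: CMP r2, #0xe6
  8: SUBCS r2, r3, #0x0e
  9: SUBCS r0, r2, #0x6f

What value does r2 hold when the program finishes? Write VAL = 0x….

VAL = 0x27

[0] flags=1000 → (cmp)
[1] flags=1000 NE?T → r1=0x6b
[2] flags=1000 GE?F → skip
[3] flags=1000 → (cmp)
[4] flags=1000 GT?F → skip
[5] flags=1000 GT?F → skip
[6] flags=1000 NE?T → r0=0xba
[7] flags=0000 → (cmp)
[8] flags=0000 CS?F → skip
[9] flags=0000 CS?F → skip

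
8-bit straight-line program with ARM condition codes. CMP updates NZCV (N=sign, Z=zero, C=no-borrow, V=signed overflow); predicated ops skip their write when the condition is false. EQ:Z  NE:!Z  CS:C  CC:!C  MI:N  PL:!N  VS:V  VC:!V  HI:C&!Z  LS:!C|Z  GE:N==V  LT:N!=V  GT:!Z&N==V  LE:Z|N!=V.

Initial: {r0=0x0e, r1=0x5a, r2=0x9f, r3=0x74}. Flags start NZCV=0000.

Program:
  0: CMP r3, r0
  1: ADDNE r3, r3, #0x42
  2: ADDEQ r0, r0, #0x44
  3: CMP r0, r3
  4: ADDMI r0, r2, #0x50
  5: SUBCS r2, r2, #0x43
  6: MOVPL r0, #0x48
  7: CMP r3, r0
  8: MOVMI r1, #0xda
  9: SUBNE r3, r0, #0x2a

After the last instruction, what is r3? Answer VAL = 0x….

VAL = 0x1e

0: ✓ CMP  NZCV=0010
1: ✓ ADDNE  r3←0xb6
2: · ADDEQ
3: ✓ CMP  NZCV=0000
4: · ADDMI
5: · SUBCS
6: ✓ MOVPL  r0←0x48
7: ✓ CMP  NZCV=0011
8: · MOVMI
9: ✓ SUBNE  r3←0x1e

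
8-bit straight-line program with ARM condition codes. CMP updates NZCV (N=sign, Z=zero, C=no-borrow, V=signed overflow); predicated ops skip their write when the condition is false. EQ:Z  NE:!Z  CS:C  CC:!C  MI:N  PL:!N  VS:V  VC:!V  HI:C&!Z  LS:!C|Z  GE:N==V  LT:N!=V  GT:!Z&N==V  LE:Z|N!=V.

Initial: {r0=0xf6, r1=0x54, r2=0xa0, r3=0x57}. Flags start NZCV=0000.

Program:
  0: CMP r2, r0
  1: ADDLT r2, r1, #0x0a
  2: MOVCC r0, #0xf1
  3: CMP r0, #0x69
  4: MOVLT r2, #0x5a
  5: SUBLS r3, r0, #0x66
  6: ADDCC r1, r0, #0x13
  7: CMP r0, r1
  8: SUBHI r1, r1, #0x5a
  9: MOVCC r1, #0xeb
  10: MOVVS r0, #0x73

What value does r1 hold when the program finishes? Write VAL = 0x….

VAL = 0xfa

[0] flags=1000 → (cmp)
[1] flags=1000 LT?T → r2=0x5e
[2] flags=1000 CC?T → r0=0xf1
[3] flags=1010 → (cmp)
[4] flags=1010 LT?T → r2=0x5a
[5] flags=1010 LS?F → skip
[6] flags=1010 CC?F → skip
[7] flags=1010 → (cmp)
[8] flags=1010 HI?T → r1=0xfa
[9] flags=1010 CC?F → skip
[10] flags=1010 VS?F → skip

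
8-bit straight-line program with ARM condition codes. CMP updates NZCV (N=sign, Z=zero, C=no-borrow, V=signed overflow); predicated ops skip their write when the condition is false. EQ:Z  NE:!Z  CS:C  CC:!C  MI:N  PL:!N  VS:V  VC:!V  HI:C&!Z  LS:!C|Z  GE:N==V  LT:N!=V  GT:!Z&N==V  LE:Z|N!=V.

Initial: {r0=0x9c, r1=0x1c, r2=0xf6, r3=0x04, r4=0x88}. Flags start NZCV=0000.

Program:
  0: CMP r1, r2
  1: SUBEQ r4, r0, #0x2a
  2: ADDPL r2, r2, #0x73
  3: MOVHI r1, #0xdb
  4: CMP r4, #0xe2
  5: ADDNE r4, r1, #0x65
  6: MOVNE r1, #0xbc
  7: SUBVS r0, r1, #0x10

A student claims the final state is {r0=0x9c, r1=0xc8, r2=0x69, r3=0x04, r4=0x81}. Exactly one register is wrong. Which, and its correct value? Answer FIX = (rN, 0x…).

FIX = (r1, 0xbc)

0: ✓ CMP  NZCV=0000
1: · SUBEQ
2: ✓ ADDPL  r2←0x69
3: · MOVHI
4: ✓ CMP  NZCV=1000
5: ✓ ADDNE  r4←0x81
6: ✓ MOVNE  r1←0xbc
7: · SUBVS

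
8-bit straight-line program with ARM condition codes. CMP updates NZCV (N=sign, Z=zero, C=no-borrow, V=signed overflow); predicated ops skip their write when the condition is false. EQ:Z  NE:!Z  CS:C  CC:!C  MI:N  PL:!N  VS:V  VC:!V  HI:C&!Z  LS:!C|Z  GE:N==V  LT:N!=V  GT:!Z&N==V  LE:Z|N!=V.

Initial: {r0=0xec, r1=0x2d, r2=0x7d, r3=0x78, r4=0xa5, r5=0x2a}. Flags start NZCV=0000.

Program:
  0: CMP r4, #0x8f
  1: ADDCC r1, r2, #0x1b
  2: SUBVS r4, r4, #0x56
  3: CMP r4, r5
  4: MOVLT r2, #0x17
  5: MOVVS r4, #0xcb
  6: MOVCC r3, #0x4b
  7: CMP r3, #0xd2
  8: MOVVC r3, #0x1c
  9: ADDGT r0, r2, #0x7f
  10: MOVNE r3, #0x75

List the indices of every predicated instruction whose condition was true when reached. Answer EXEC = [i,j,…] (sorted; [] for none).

EXEC = [4,5,9,10]

0: ✓ CMP  NZCV=0010
1: · ADDCC
2: · SUBVS
3: ✓ CMP  NZCV=0011
4: ✓ MOVLT  r2←0x17
5: ✓ MOVVS  r4←0xcb
6: · MOVCC
7: ✓ CMP  NZCV=1001
8: · MOVVC
9: ✓ ADDGT  r0←0x96
10: ✓ MOVNE  r3←0x75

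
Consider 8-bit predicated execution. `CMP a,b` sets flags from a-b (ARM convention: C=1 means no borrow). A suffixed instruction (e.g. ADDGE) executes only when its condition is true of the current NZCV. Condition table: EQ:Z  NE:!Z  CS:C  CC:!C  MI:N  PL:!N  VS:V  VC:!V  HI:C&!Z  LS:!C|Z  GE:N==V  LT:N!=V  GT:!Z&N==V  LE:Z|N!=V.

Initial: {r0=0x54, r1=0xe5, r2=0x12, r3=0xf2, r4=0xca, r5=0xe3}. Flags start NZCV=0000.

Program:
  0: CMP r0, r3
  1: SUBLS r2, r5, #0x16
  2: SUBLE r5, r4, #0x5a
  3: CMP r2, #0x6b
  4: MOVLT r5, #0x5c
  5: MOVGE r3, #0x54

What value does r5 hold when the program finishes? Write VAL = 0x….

VAL = 0x5c

0: ✓ CMP  NZCV=0000
1: ✓ SUBLS  r2←0xcd
2: · SUBLE
3: ✓ CMP  NZCV=0011
4: ✓ MOVLT  r5←0x5c
5: · MOVGE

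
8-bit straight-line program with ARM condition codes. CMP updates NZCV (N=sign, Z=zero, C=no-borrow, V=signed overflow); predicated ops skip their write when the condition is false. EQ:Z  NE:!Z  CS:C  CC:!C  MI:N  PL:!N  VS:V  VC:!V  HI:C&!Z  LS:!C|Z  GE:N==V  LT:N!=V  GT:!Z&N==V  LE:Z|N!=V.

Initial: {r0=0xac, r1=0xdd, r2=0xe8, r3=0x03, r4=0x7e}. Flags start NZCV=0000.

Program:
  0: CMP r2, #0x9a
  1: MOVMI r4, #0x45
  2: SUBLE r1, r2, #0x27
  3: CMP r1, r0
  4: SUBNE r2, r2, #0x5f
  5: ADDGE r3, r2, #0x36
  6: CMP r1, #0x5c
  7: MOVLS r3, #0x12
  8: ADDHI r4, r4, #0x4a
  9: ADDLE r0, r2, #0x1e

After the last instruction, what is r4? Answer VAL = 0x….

[0] flags=0010 → (cmp)
[1] flags=0010 MI?F → skip
[2] flags=0010 LE?F → skip
[3] flags=0010 → (cmp)
[4] flags=0010 NE?T → r2=0x89
[5] flags=0010 GE?T → r3=0xbf
[6] flags=1010 → (cmp)
[7] flags=1010 LS?F → skip
[8] flags=1010 HI?T → r4=0xc8
[9] flags=1010 LE?T → r0=0xa7

VAL = 0xc8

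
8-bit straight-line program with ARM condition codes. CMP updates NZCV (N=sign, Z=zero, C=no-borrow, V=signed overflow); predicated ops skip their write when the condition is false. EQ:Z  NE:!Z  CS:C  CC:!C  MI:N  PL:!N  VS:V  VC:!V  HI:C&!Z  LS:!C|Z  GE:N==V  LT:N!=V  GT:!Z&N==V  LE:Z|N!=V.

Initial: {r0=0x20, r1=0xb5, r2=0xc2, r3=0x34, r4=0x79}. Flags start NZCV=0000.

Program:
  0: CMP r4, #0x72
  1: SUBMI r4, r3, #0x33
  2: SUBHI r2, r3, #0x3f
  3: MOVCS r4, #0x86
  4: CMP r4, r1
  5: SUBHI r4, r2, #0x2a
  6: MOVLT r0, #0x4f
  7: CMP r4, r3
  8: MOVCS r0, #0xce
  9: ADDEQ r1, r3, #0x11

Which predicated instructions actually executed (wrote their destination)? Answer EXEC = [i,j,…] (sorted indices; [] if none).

[0] flags=0010 → (cmp)
[1] flags=0010 MI?F → skip
[2] flags=0010 HI?T → r2=0xf5
[3] flags=0010 CS?T → r4=0x86
[4] flags=1000 → (cmp)
[5] flags=1000 HI?F → skip
[6] flags=1000 LT?T → r0=0x4f
[7] flags=0011 → (cmp)
[8] flags=0011 CS?T → r0=0xce
[9] flags=0011 EQ?F → skip

EXEC = [2,3,6,8]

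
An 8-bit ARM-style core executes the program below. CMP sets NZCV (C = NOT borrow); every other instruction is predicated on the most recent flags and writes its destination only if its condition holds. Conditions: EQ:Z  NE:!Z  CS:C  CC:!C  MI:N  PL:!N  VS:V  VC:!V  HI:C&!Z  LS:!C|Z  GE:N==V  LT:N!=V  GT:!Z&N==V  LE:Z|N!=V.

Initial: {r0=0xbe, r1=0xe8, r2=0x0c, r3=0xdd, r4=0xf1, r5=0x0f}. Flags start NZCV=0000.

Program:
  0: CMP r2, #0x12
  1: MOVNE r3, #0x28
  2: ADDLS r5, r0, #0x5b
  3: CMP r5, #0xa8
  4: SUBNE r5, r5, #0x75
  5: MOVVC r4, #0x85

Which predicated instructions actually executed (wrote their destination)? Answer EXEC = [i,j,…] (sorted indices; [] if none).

EXEC = [1,2,4,5]

0: ✓ CMP  NZCV=1000
1: ✓ MOVNE  r3←0x28
2: ✓ ADDLS  r5←0x19
3: ✓ CMP  NZCV=0000
4: ✓ SUBNE  r5←0xa4
5: ✓ MOVVC  r4←0x85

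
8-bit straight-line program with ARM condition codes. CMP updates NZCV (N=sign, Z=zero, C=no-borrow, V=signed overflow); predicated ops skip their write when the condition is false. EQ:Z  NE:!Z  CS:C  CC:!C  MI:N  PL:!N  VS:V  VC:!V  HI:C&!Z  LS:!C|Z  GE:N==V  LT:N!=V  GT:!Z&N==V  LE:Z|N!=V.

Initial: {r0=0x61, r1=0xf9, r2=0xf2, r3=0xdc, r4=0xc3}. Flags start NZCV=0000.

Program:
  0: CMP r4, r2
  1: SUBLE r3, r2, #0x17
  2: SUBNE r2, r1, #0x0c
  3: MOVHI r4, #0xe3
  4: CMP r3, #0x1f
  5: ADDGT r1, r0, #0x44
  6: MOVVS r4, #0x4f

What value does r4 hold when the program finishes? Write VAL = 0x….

[0] flags=1000 → (cmp)
[1] flags=1000 LE?T → r3=0xdb
[2] flags=1000 NE?T → r2=0xed
[3] flags=1000 HI?F → skip
[4] flags=1010 → (cmp)
[5] flags=1010 GT?F → skip
[6] flags=1010 VS?F → skip

VAL = 0xc3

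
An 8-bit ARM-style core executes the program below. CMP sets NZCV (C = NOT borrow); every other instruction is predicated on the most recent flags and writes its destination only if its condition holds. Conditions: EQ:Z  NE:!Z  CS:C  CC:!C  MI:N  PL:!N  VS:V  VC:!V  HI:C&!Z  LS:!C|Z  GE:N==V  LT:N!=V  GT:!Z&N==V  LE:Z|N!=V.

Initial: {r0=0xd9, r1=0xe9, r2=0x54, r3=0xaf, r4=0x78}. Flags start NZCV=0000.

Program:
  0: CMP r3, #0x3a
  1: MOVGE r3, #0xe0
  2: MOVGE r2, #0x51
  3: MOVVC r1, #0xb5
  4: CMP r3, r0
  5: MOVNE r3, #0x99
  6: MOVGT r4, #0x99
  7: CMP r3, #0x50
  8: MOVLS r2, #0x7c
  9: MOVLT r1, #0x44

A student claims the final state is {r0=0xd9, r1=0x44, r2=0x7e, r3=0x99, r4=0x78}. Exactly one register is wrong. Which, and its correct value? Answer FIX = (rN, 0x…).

[0] flags=0011 → (cmp)
[1] flags=0011 GE?F → skip
[2] flags=0011 GE?F → skip
[3] flags=0011 VC?F → skip
[4] flags=1000 → (cmp)
[5] flags=1000 NE?T → r3=0x99
[6] flags=1000 GT?F → skip
[7] flags=0011 → (cmp)
[8] flags=0011 LS?F → skip
[9] flags=0011 LT?T → r1=0x44

FIX = (r2, 0x54)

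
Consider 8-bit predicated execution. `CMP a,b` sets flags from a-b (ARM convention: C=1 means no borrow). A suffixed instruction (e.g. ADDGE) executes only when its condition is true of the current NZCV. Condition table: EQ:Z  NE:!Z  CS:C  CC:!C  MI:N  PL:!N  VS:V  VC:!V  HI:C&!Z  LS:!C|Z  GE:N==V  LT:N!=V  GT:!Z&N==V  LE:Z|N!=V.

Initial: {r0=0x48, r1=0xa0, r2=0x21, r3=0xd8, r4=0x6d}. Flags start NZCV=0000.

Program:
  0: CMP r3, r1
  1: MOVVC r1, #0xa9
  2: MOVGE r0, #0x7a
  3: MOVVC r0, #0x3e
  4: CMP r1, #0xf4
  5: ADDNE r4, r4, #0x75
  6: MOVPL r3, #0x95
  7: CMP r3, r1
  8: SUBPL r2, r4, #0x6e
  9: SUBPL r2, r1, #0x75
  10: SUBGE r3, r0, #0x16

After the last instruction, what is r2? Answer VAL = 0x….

VAL = 0x34

0: ✓ CMP  NZCV=0010
1: ✓ MOVVC  r1←0xa9
2: ✓ MOVGE  r0←0x7a
3: ✓ MOVVC  r0←0x3e
4: ✓ CMP  NZCV=1000
5: ✓ ADDNE  r4←0xe2
6: · MOVPL
7: ✓ CMP  NZCV=0010
8: ✓ SUBPL  r2←0x74
9: ✓ SUBPL  r2←0x34
10: ✓ SUBGE  r3←0x28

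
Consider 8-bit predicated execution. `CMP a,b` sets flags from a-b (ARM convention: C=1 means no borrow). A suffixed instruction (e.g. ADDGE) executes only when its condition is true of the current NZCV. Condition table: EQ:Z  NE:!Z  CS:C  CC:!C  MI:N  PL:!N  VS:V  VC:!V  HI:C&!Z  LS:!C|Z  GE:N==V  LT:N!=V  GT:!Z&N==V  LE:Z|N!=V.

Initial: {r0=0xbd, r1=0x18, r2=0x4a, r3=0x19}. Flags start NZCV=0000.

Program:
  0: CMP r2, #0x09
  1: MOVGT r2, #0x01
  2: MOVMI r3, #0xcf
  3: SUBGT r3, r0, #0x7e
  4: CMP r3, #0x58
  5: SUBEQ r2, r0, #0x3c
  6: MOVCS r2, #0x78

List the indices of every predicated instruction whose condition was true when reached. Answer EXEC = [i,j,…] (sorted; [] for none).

[0] flags=0010 → (cmp)
[1] flags=0010 GT?T → r2=0x01
[2] flags=0010 MI?F → skip
[3] flags=0010 GT?T → r3=0x3f
[4] flags=1000 → (cmp)
[5] flags=1000 EQ?F → skip
[6] flags=1000 CS?F → skip

EXEC = [1,3]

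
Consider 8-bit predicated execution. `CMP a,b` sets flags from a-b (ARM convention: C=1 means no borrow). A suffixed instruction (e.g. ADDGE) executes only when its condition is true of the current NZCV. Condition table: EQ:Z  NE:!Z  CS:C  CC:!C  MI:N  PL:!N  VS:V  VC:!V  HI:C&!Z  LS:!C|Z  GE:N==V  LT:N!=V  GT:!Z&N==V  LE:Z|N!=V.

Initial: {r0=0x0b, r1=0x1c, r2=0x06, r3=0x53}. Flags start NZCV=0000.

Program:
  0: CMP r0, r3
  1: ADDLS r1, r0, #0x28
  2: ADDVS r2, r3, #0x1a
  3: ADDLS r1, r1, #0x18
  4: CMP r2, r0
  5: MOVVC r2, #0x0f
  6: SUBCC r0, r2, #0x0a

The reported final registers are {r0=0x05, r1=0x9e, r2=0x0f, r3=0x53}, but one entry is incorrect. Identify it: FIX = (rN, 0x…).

FIX = (r1, 0x4b)

0: ✓ CMP  NZCV=1000
1: ✓ ADDLS  r1←0x33
2: · ADDVS
3: ✓ ADDLS  r1←0x4b
4: ✓ CMP  NZCV=1000
5: ✓ MOVVC  r2←0x0f
6: ✓ SUBCC  r0←0x05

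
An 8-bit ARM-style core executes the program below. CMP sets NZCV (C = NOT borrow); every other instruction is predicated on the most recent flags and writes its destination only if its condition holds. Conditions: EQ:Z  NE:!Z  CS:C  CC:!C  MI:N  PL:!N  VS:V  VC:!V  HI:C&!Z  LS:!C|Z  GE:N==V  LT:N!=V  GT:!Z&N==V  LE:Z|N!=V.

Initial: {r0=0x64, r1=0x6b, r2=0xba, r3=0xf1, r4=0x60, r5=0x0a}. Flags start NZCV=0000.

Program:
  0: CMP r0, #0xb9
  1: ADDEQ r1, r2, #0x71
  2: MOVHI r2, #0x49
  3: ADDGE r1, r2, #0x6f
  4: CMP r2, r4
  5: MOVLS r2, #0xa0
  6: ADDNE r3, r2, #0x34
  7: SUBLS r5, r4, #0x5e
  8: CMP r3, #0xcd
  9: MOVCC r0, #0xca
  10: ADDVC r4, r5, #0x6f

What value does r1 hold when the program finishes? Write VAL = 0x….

[0] flags=1001 → (cmp)
[1] flags=1001 EQ?F → skip
[2] flags=1001 HI?F → skip
[3] flags=1001 GE?T → r1=0x29
[4] flags=0011 → (cmp)
[5] flags=0011 LS?F → skip
[6] flags=0011 NE?T → r3=0xee
[7] flags=0011 LS?F → skip
[8] flags=0010 → (cmp)
[9] flags=0010 CC?F → skip
[10] flags=0010 VC?T → r4=0x79

VAL = 0x29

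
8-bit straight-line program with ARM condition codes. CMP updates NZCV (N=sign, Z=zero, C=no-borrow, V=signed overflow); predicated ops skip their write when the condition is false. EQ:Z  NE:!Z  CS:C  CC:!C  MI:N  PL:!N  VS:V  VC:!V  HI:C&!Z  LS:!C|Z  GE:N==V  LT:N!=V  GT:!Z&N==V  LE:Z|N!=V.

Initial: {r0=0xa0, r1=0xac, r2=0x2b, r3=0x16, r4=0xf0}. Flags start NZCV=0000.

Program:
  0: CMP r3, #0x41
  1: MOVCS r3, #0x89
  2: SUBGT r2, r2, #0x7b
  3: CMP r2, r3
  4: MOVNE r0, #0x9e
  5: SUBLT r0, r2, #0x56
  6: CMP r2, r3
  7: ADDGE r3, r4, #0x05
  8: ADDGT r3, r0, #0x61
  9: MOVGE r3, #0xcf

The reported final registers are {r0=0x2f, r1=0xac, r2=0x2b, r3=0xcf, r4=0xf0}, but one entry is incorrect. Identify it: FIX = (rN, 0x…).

FIX = (r0, 0x9e)

[0] flags=1000 → (cmp)
[1] flags=1000 CS?F → skip
[2] flags=1000 GT?F → skip
[3] flags=0010 → (cmp)
[4] flags=0010 NE?T → r0=0x9e
[5] flags=0010 LT?F → skip
[6] flags=0010 → (cmp)
[7] flags=0010 GE?T → r3=0xf5
[8] flags=0010 GT?T → r3=0xff
[9] flags=0010 GE?T → r3=0xcf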